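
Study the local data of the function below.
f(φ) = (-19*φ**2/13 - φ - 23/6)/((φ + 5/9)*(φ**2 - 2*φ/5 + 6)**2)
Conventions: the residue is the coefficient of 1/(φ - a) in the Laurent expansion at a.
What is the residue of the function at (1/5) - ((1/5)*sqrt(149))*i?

The residue is (636093/14551732) - ((193163358/80765750533)*sqrt(149))*i.

The factor φ**2 - 2*φ/5 + 6 splits as (φ - a)(φ - a') with a = (1/5) - ((1/5)*sqrt(149))*i, a' = (1/5) + ((1/5)*sqrt(149))*i. At the order-2 pole a set g(φ) = (φ - a)^2*f(φ) = [(-19*φ**2/13 - φ - 23/6)/(φ + 5/9)] / (φ - a')^2.
Order-2 pole: residue = g'(a); g'((1/5) - ((1/5)*sqrt(149))*i) = (636093/14551732) - ((193163358/80765750533)*sqrt(149))*i, so the residue is (636093/14551732) - ((193163358/80765750533)*sqrt(149))*i.


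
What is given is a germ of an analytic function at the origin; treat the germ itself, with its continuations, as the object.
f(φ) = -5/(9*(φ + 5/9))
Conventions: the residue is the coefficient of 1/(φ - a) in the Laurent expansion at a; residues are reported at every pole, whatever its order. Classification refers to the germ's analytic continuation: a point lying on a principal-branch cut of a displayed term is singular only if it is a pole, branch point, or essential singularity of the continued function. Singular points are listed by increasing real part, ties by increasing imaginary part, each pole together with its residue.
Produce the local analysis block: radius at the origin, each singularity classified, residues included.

Denominator factor (φ + 5/9): pole of order 1 at -5/9, modulus 5/9.
The radius of convergence is the smallest modulus among the singular points: 5/9.
At the order-1 pole -5/9 set g(φ) = (φ - (-5/9))*f(φ) = -5/9.
Simple pole: residue = g(a) at a = -5/9, which is -5/9.

Radius of convergence at 0: 5/9.
At -5/9: a pole of order 1; residue -5/9.


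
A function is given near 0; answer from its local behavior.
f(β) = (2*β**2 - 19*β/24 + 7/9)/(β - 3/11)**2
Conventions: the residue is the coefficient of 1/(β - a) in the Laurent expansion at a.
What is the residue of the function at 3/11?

The residue is 79/264.

At the order-2 pole 3/11 set g(β) = (β - (3/11))^2*f(β) = 2*β**2 - 19*β/24 + 7/9.
Order-2 pole: residue = g'(a); g'(3/11) = 79/264, so the residue is 79/264.


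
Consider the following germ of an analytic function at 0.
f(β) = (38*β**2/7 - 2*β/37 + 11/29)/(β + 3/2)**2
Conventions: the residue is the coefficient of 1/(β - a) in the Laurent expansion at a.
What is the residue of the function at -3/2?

The residue is -4232/259.

At the order-2 pole -3/2 set g(β) = (β - (-3/2))^2*f(β) = 38*β**2/7 - 2*β/37 + 11/29.
Order-2 pole: residue = g'(a); g'(-3/2) = -4232/259, so the residue is -4232/259.


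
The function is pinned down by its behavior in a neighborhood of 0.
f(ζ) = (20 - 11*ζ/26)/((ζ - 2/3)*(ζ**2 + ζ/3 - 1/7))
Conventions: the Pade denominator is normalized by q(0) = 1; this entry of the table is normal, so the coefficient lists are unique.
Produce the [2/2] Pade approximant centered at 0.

The Pade approximant has numerator coefficients [210, 92341225473/633460724, 277023676419/633460724]; denominator coefficients [1, -227901445/73091622, -50487075/12181937].

Taylor coefficients needed (expand at 0): a_0 = 210, a_1 = 41629/52, a_2 = 1186787/312, a_3 = 28413595/1872, a_4 = 708633275/11232.
Write the denominator as Q(ζ) = 1 + q1*ζ + q2*ζ^2. Requiring Q*f - P = O(ζ^5) with deg P <= 2 kills the coefficients of ζ^3..ζ^4 in Q*f:
  ζ^3: a_3 + q1*a_2 + q2*a_1 = 0, i.e. 28413595/1872 + (1186787/312)*q1 + (41629/52)*q2 = 0.
  ζ^4: a_4 + q1*a_3 + q2*a_2 = 0, i.e. 708633275/11232 + (28413595/1872)*q1 + (1186787/312)*q2 = 0.
Solving this linear system: q1 = -227901445/73091622, q2 = -50487075/12181937.
The numerator is Q*f truncated at degree 2: P0 = a_0 = 210; P1 = a_1 + q1*a_0 = 92341225473/633460724; P2 = a_2 + q1*a_1 + q2*a_0 = 277023676419/633460724.


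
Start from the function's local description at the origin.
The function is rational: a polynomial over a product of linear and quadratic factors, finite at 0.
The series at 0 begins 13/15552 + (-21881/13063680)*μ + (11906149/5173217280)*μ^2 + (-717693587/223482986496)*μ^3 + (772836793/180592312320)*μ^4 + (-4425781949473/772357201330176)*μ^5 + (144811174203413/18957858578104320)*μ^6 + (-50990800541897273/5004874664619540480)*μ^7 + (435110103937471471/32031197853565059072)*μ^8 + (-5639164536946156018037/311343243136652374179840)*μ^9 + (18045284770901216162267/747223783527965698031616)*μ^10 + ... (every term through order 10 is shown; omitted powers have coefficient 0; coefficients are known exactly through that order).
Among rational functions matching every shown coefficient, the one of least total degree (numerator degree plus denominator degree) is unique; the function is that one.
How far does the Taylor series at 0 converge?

No rational of total degree below 9 reproduces all 11 coefficients; solving the [2/7] Pade equations on them gives f(μ) = (5*μ**2/33 + 27*μ/35 - 13/12)/((μ + 3/4)*(μ**2 + μ/6 - 12)**3), whose expansion matches every shown term.
Denominator factor (μ + 3/4): pole of order 1 at -3/4, modulus 3/4.
Denominator factor (μ**2 + μ/6 - 12)^3: discriminant 1729/36, real irrational roots -1/12 + (1/12)*sqrt(1729) and -1/12 - (1/12)*sqrt(1729); poles of order 3, moduli -1/12 + (1/12)*sqrt(1729) and 1/12 + (1/12)*sqrt(1729).
The radius of convergence is the smallest modulus among the singular points: 3/4.

The radius of convergence is 3/4.


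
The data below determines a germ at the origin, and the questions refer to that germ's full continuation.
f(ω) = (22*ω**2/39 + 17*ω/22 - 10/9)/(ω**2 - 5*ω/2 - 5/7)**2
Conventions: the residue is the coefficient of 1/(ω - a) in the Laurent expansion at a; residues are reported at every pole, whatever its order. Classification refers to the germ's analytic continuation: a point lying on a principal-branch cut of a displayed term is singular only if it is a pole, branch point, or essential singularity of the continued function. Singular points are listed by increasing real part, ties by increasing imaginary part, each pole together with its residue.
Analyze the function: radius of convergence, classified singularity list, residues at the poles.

Denominator factor (ω**2 - 5*ω/2 - 5/7)^2: discriminant 255/28, real irrational roots 5/4 + (1/28)*sqrt(1785) and 5/4 - (1/28)*sqrt(1785); poles of order 2, moduli 5/4 + (1/28)*sqrt(1785) and -5/4 + (1/28)*sqrt(1785).
The radius of convergence is the smallest modulus among the singular points: -5/4 + (1/28)*sqrt(1785).
The factor ω**2 - 5*ω/2 - 5/7 splits as (ω - a)(ω - a') with a = 5/4 - (1/28)*sqrt(1785), a' = 5/4 + (1/28)*sqrt(1785). At the order-2 pole a set g(ω) = (ω - a)^2*f(ω) = [22*ω**2/39 + 17*ω/22 - 10/9] / (ω - a')^2.
Order-2 pole: residue = g'(a); g'(5/4 - (1/28)*sqrt(1785)) = -(15802/16737435)*sqrt(1785), so the residue is -(15802/16737435)*sqrt(1785).
The factor ω**2 - 5*ω/2 - 5/7 splits as (ω - a)(ω - a') with a = 5/4 + (1/28)*sqrt(1785), a' = 5/4 - (1/28)*sqrt(1785). At the order-2 pole a set g(ω) = (ω - a)^2*f(ω) = [22*ω**2/39 + 17*ω/22 - 10/9] / (ω - a')^2.
Order-2 pole: residue = g'(a); g'(5/4 + (1/28)*sqrt(1785)) = (15802/16737435)*sqrt(1785), so the residue is (15802/16737435)*sqrt(1785).
List the singular points by increasing real part (a conjugate pair: the negative imaginary part first).

Radius of convergence at 0: -5/4 + (1/28)*sqrt(1785).
At 5/4 - (1/28)*sqrt(1785): a pole of order 2; residue -(15802/16737435)*sqrt(1785).
At 5/4 + (1/28)*sqrt(1785): a pole of order 2; residue (15802/16737435)*sqrt(1785).


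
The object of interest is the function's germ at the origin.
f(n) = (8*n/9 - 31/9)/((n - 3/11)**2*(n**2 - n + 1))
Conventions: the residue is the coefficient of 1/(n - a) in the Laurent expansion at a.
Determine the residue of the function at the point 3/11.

The residue is -97889/84681.

At the order-2 pole 3/11 set g(n) = (n - (3/11))^2*f(n) = (8*n/9 - 31/9)/(n**2 - n + 1).
Order-2 pole: residue = g'(a); g'(3/11) = -97889/84681, so the residue is -97889/84681.


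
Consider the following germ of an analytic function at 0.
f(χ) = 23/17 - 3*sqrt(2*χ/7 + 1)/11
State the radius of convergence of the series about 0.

The radius of convergence is 7/2.

Branch term (-3/11)*sqrt(1 - χ/(-7/2)): its argument vanishes at χ = -7/2, a square-root branch point, modulus 7/2.
The radius of convergence is the smallest modulus among the singular points: 7/2.


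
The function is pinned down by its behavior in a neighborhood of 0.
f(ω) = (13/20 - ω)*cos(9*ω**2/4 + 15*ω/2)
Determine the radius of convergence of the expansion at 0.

The radius of convergence is infinite.

The factor cos(9*ω**2/4 + 15*ω/2) is entire and contributes no finite singular point.
The polynomial part has no poles.
No finite singular points: the Taylor series at 0 converges everywhere.


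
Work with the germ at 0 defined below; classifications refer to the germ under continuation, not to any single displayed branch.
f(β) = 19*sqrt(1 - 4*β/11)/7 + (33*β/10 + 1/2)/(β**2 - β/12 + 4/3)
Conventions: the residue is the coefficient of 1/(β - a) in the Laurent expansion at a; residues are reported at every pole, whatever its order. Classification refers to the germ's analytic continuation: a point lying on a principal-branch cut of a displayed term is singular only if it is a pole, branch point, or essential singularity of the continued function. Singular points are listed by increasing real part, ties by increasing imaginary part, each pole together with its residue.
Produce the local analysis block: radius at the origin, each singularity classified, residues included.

Radius of convergence at 0: (2/3)*sqrt(3).
At (1/24) - ((1/24)*sqrt(767))*i: a pole of order 1; residue (33/20) + ((153/15340)*sqrt(767))*i.
At (1/24) + ((1/24)*sqrt(767))*i: a pole of order 1; residue (33/20) - ((153/15340)*sqrt(767))*i.
At 11/4: an algebraic (square-root) branch point.

Denominator factor (β**2 - β/12 + 4/3): discriminant -767/144, complex-conjugate roots (1/24) + ((1/24)*sqrt(767))*i and (1/24) - ((1/24)*sqrt(767))*i; poles of order 1, moduli (2/3)*sqrt(3) and (2/3)*sqrt(3).
Branch term (19/7)*sqrt(1 - β/(11/4)): its argument vanishes at β = 11/4, a square-root branch point, modulus 11/4.
The radius of convergence is the smallest modulus among the singular points: (2/3)*sqrt(3).
The branch term is analytic at (1/24) - ((1/24)*sqrt(767))*i and contributes nothing to the residue; only the rational part matters.
The factor β**2 - β/12 + 4/3 splits as (β - a)(β - a') with a = (1/24) - ((1/24)*sqrt(767))*i, a' = (1/24) + ((1/24)*sqrt(767))*i. At the order-1 pole a set g(β) = (β - a)*(rational part) = [33*β/10 + 1/2] / (β - a').
Simple pole: residue = g(a) at a = (1/24) - ((1/24)*sqrt(767))*i, which is (33/20) + ((153/15340)*sqrt(767))*i.
The branch term is analytic at (1/24) + ((1/24)*sqrt(767))*i and contributes nothing to the residue; only the rational part matters.
The factor β**2 - β/12 + 4/3 splits as (β - a)(β - a') with a = (1/24) + ((1/24)*sqrt(767))*i, a' = (1/24) - ((1/24)*sqrt(767))*i. At the order-1 pole a set g(β) = (β - a)*(rational part) = [33*β/10 + 1/2] / (β - a').
Simple pole: residue = g(a) at a = (1/24) + ((1/24)*sqrt(767))*i, which is (33/20) - ((153/15340)*sqrt(767))*i.
List the singular points by increasing real part (a conjugate pair: the negative imaginary part first).


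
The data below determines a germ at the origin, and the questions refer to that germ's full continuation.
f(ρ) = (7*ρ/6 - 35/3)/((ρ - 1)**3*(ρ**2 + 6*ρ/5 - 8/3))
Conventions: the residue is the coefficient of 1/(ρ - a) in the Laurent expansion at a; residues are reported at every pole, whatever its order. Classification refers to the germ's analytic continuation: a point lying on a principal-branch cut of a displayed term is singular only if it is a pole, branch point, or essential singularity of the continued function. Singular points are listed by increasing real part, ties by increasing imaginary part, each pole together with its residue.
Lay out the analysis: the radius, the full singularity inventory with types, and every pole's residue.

Radius of convergence at 0: 1.
At -3/5 - (1/15)*sqrt(681): a pole of order 1; residue -106725/196 + (928175/44492)*sqrt(681).
At 1: a pole of order 3; residue 106725/98.
At -3/5 + (1/15)*sqrt(681): a pole of order 1; residue -106725/196 - (928175/44492)*sqrt(681).


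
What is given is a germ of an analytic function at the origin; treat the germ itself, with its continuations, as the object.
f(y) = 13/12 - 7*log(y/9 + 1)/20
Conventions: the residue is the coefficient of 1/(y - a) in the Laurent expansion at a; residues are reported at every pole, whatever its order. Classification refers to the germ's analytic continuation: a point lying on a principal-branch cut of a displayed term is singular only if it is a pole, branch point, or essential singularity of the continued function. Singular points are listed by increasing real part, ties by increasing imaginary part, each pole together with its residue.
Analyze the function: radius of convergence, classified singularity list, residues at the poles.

Branch term (-7/20)*log(1 - y/(-9)): its argument vanishes at y = -9, a logarithmic branch point, modulus 9.
The radius of convergence is the smallest modulus among the singular points: 9.

Radius of convergence at 0: 9.
At -9: a logarithmic branch point.


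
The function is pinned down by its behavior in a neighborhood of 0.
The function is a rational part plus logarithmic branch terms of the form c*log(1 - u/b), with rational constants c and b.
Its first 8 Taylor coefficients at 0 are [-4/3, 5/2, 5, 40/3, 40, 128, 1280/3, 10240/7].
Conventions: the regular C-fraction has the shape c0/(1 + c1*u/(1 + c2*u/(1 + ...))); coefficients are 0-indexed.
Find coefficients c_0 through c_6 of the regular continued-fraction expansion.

Taylor coefficients (read off): a_0 = -4/3, a_1 = 5/2, a_2 = 5, a_3 = 40/3, a_4 = 40, a_5 = 128, a_6 = 1280/3.
c0 = a_0 = -4/3. Peel one level at a time: if S = 1 + c*u/S' with S'(0) = 1, then c is the u-coefficient of S and S' = c*u/(S - 1).
S_1 = c0/f = 1 + (15/8)*u + (465/64)*u^2 + ...; c1 = 15/8.
S_2 = c1*u/(S_1 - 1) = 1 + (-31/8)*u + (-4/3)*u^2 + ...; c2 = -31/8.
S_3 = c2*u/(S_2 - 1) = 1 + (-32/93)*u + (-4928/8649)*u^2 + ...; c3 = -32/93.
S_4 = c3*u/(S_3 - 1) = 1 + (-154/93)*u + (-16/15)*u^2 + ...; c4 = -154/93.
S_5 = c4*u/(S_4 - 1) = 1 + (-248/385)*u + (-129456/148225)*u^2 + ...; c5 = -248/385.
S_6 = c5*u/(S_5 - 1) = 1 + (-522/385)*u + ...; c6 = -522/385.

The regular C-fraction coefficients are [-4/3, 15/8, -31/8, -32/93, -154/93, -248/385, -522/385].


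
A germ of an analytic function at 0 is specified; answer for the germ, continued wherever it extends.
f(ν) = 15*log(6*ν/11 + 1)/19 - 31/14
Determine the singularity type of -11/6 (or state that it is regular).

The point is a logarithmic branch point.

The term (15/19)*log(1 - ν/(-11/6)) has argument 1 - -11/6/(-11/6) = 0 at -11/6: a logarithmic (infinitely-sheeted) branch point; the remaining terms are analytic or single-valued there.


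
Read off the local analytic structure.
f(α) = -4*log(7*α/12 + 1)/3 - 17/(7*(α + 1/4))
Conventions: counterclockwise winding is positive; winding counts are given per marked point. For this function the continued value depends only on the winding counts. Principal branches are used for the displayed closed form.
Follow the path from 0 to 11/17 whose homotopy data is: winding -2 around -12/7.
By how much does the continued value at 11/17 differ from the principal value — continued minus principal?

The rational part is single-valued and drops out of the difference; each branch term changes only by its own monodromy.
(-4/3)*log(1 - α/(-12/7)): each positive loop around -12/7 adds 2*pi*i to the log, so winding -2 contributes (-4/3)*(-2)*2*pi*i = (16/3)*pi*i.
Summing the contributions at α = 11/17 gives (16/3)*pi*i.

Continued minus principal equals (16/3)*pi*i.


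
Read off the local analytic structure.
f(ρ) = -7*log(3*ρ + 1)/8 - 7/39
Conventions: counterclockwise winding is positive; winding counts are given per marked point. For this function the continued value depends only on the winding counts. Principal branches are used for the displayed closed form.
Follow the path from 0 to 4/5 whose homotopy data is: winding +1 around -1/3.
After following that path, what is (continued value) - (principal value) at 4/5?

Continued minus principal equals -(7/4)*pi*i.

The rational part is single-valued and drops out of the difference; each branch term changes only by its own monodromy.
(-7/8)*log(1 - ρ/(-1/3)): each positive loop around -1/3 adds 2*pi*i to the log, so winding +1 contributes (-7/8)*(1)*2*pi*i = -(7/4)*pi*i.
Summing the contributions at ρ = 4/5 gives -(7/4)*pi*i.


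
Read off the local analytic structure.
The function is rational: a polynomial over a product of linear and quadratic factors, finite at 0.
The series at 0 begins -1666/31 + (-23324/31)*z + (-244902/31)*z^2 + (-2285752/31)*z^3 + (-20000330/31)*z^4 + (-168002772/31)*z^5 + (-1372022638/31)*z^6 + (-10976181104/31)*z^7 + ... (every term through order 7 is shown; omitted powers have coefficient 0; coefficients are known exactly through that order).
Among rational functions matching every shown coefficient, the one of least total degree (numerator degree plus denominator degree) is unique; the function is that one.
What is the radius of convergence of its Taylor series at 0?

No rational of total degree below 2 reproduces all 8 coefficients; solving the [0/2] Pade equations on them gives f(z) = -34/(31*(z - 1/7)**2), whose expansion matches every shown term.
Denominator factor (z - 1/7)^2: pole of order 2 at 1/7, modulus 1/7.
The radius of convergence is the smallest modulus among the singular points: 1/7.

The radius of convergence is 1/7.


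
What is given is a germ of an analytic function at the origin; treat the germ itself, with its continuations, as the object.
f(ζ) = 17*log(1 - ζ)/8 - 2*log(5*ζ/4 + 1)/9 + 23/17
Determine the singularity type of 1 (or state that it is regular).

The term (17/8)*log(1 - ζ/(1)) has argument 1 - 1/(1) = 0 at 1: a logarithmic (infinitely-sheeted) branch point; the remaining terms are analytic or single-valued there.

The point is a logarithmic branch point.


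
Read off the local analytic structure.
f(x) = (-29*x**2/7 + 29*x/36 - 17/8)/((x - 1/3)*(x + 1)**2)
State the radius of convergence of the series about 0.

The radius of convergence is 1/3.

Denominator factor (x + 1)^2: pole of order 2 at -1, modulus 1.
Denominator factor (x - 1/3): pole of order 1 at 1/3, modulus 1/3.
The radius of convergence is the smallest modulus among the singular points: 1/3.


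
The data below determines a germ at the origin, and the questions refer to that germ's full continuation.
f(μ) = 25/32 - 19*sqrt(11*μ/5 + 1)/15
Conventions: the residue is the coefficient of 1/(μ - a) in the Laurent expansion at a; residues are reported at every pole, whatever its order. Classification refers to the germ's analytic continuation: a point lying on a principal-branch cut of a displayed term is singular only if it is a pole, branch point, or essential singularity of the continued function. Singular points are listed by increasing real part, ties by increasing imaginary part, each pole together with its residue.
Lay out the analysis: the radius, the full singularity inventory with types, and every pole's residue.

Branch term (-19/15)*sqrt(1 - μ/(-5/11)): its argument vanishes at μ = -5/11, a square-root branch point, modulus 5/11.
The radius of convergence is the smallest modulus among the singular points: 5/11.

Radius of convergence at 0: 5/11.
At -5/11: an algebraic (square-root) branch point.


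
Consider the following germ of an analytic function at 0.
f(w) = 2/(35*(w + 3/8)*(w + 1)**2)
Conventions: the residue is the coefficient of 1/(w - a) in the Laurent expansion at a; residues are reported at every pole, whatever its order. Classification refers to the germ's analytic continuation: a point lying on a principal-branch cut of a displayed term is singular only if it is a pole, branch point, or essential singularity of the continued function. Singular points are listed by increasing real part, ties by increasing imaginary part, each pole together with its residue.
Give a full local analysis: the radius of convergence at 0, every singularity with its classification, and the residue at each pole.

Radius of convergence at 0: 3/8.
At -1: a pole of order 2; residue -128/875.
At -3/8: a pole of order 1; residue 128/875.

Denominator factor (w + 1)^2: pole of order 2 at -1, modulus 1.
Denominator factor (w + 3/8): pole of order 1 at -3/8, modulus 3/8.
The radius of convergence is the smallest modulus among the singular points: 3/8.
At the order-2 pole -1 set g(w) = (w - (-1))^2*f(w) = 2/(35*(w + 3/8)).
Order-2 pole: residue = g'(a); g'(-1) = -128/875, so the residue is -128/875.
At the order-1 pole -3/8 set g(w) = (w - (-3/8))*f(w) = 2/(35*(w + 1)**2).
Simple pole: residue = g(a) at a = -3/8, which is 128/875.
List the singular points by increasing real part (a conjugate pair: the negative imaginary part first).


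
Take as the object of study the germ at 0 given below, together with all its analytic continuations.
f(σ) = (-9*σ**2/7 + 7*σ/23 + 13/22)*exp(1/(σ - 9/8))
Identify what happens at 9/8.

The exponent 1/(σ - (9/8)) has a pole at 9/8, so exp(1/(σ - (9/8))) takes every nonzero value near it: an essential singularity (not a pole of any order).

The point is an essential singularity.


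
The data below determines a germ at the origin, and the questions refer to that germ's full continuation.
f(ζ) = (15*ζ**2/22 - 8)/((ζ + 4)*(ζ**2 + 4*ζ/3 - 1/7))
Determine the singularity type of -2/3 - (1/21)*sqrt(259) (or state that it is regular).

The point is a pole of order 1.

The denominator factor ζ**2 + 4*ζ/3 - 1/7 vanishes at -2/3 - (1/21)*sqrt(259) and appears to the power 1; the numerator there equals -3371/462 + (10/231)*sqrt(259), nonzero, and no other factor vanishes.
Hence a pole whose order is the multiplicity, 1.


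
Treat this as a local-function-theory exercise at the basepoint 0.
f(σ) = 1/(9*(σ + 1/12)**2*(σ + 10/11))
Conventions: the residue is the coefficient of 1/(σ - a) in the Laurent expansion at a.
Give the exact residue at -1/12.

At the order-2 pole -1/12 set g(σ) = (σ - (-1/12))^2*f(σ) = 1/(9*(σ + 10/11)).
Order-2 pole: residue = g'(a); g'(-1/12) = -1936/11881, so the residue is -1936/11881.

The residue is -1936/11881.


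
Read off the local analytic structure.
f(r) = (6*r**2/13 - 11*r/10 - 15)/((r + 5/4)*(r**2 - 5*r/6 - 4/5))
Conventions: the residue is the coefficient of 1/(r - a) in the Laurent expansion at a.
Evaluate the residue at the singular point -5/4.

At the order-1 pole -5/4 set g(r) = (r - (-5/4))*f(r) = (6*r**2/13 - 11*r/10 - 15)/(r**2 - 5*r/6 - 4/5).
Simple pole: residue = g(a) at a = -5/4, which is -40260/5629.

The residue is -40260/5629.


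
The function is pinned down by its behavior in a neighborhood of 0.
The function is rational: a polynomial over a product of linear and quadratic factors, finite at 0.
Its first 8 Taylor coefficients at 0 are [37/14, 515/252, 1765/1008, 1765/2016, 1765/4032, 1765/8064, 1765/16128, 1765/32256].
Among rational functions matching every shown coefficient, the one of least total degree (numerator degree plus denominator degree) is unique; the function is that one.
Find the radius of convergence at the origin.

No rational of total degree below 3 reproduces all 8 coefficients; solving the [2/1] Pade equations on them gives f(v) = (-35*v**2/24 - 13*v/9 - 37/7)/(v - 2), whose expansion matches every shown term.
Denominator factor (v - 2): pole of order 1 at 2, modulus 2.
The radius of convergence is the smallest modulus among the singular points: 2.

The radius of convergence is 2.


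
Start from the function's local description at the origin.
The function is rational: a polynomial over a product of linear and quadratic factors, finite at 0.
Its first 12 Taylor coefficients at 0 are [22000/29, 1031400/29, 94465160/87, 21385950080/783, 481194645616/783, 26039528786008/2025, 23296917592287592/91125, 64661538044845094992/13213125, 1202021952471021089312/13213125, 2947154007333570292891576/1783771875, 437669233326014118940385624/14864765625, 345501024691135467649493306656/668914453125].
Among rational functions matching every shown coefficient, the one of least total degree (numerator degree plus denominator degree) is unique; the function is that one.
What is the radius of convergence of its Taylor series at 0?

No rational of total degree below 10 reproduces all 12 coefficients; solving the [1/9] Pade equations on them gives f(α) = (22/29 - α)/((α - 3/5)**3*(α**2 + 12*α/5 - 1/6)**3), whose expansion matches every shown term.
Denominator factor (α**2 + 12*α/5 - 1/6)^3: discriminant 482/75, real irrational roots -6/5 + (1/30)*sqrt(1446) and -6/5 - (1/30)*sqrt(1446); poles of order 3, moduli -6/5 + (1/30)*sqrt(1446) and 6/5 + (1/30)*sqrt(1446).
Denominator factor (α - 3/5)^3: pole of order 3 at 3/5, modulus 3/5.
The radius of convergence is the smallest modulus among the singular points: -6/5 + (1/30)*sqrt(1446).

The radius of convergence is -6/5 + (1/30)*sqrt(1446).


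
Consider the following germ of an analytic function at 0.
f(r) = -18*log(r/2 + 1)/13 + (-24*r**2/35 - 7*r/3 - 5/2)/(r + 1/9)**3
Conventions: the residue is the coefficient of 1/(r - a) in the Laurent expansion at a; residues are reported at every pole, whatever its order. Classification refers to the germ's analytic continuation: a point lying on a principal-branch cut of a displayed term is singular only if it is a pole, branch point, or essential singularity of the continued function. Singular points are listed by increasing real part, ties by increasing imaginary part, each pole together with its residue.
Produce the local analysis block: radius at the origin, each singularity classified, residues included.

Denominator factor (r + 1/9)^3: pole of order 3 at -1/9, modulus 1/9.
Branch term (-18/13)*log(1 - r/(-2)): its argument vanishes at r = -2, a logarithmic branch point, modulus 2.
The radius of convergence is the smallest modulus among the singular points: 1/9.
The branch term is analytic at -1/9 and contributes nothing to the residue; only the rational part matters.
At the order-3 pole -1/9 set g(r) = (r - (-1/9))^3*(rational part) = -24*r**2/35 - 7*r/3 - 5/2.
Order-3 pole: residue = g''(a)/2; g''(-1/9) = -48/35, so the residue is -24/35.
List the singular points by increasing real part (a conjugate pair: the negative imaginary part first).

Radius of convergence at 0: 1/9.
At -2: a logarithmic branch point.
At -1/9: a pole of order 3; residue -24/35.


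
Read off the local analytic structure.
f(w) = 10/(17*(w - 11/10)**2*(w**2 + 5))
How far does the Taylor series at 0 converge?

The radius of convergence is 11/10.

Denominator factor (w**2 + 5): discriminant -20, complex-conjugate roots (sqrt(5))*i and -(sqrt(5))*i; poles of order 1, moduli sqrt(5) and sqrt(5).
Denominator factor (w - 11/10)^2: pole of order 2 at 11/10, modulus 11/10.
The radius of convergence is the smallest modulus among the singular points: 11/10.


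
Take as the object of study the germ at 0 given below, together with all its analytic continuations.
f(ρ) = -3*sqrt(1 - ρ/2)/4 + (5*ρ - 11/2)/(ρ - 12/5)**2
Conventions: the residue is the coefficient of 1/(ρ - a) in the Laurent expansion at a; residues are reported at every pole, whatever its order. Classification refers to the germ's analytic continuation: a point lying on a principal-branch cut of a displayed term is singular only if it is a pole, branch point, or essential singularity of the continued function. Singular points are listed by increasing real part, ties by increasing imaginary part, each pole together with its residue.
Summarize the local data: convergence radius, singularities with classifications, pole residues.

Denominator factor (ρ - 12/5)^2: pole of order 2 at 12/5, modulus 12/5.
Branch term (-3/4)*sqrt(1 - ρ/(2)): its argument vanishes at ρ = 2, a square-root branch point, modulus 2.
The radius of convergence is the smallest modulus among the singular points: 2.
The branch term is analytic at 12/5 and contributes nothing to the residue; only the rational part matters.
At the order-2 pole 12/5 set g(ρ) = (ρ - (12/5))^2*(rational part) = 5*ρ - 11/2.
Order-2 pole: residue = g'(a); g'(12/5) = 5, so the residue is 5.
List the singular points by increasing real part (a conjugate pair: the negative imaginary part first).

Radius of convergence at 0: 2.
At 2: an algebraic (square-root) branch point.
At 12/5: a pole of order 2; residue 5.


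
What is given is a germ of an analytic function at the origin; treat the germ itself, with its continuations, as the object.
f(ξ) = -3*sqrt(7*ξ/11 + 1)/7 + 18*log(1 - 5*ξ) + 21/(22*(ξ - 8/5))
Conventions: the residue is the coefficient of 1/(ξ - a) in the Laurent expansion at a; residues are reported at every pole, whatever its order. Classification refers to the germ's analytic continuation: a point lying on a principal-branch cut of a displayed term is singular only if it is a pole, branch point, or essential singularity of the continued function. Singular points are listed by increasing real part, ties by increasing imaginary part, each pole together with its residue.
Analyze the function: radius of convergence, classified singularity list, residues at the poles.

Denominator factor (ξ - 8/5): pole of order 1 at 8/5, modulus 8/5.
Branch term (-3/7)*sqrt(1 - ξ/(-11/7)): its argument vanishes at ξ = -11/7, a square-root branch point, modulus 11/7.
Branch term (18)*log(1 - ξ/(1/5)): its argument vanishes at ξ = 1/5, a logarithmic branch point, modulus 1/5.
The radius of convergence is the smallest modulus among the singular points: 1/5.
The branch terms are analytic at 8/5 and contribute nothing to the residue; only the rational part matters.
At the order-1 pole 8/5 set g(ξ) = (ξ - (8/5))*(rational part) = 21/22.
Simple pole: residue = g(a) at a = 8/5, which is 21/22.
List the singular points by increasing real part (a conjugate pair: the negative imaginary part first).

Radius of convergence at 0: 1/5.
At -11/7: an algebraic (square-root) branch point.
At 1/5: a logarithmic branch point.
At 8/5: a pole of order 1; residue 21/22.


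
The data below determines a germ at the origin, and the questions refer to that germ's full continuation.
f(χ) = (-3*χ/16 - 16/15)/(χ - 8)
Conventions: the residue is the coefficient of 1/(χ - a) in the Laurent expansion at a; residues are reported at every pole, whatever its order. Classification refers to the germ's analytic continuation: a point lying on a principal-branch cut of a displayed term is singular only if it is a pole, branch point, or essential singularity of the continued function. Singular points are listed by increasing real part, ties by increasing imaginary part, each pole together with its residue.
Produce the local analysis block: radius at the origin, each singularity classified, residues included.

Denominator factor (χ - 8): pole of order 1 at 8, modulus 8.
The radius of convergence is the smallest modulus among the singular points: 8.
At the order-1 pole 8 set g(χ) = (χ - (8))*f(χ) = -3*χ/16 - 16/15.
Simple pole: residue = g(a) at a = 8, which is -77/30.

Radius of convergence at 0: 8.
At 8: a pole of order 1; residue -77/30.


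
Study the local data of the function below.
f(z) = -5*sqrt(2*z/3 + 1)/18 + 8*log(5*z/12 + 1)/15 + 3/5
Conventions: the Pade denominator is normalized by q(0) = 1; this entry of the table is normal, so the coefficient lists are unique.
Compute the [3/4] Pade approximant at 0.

Taylor coefficients needed (expand at 0): a_0 = 29/90, a_1 = 7/54, a_2 = -5/162, a_3 = 5/648, a_4 = -175/93312, a_5 = 95/279936, a_6 = 235/6718464, a_7 = -3005/31352832.
Write the denominator as Q(z) = 1 + q1*z + q2*z^2 + q3*z^3 + q4*z^4. Requiring Q*f - P = O(z^8) with deg P <= 3 kills the coefficients of z^4..z^7 in Q*f:
  z^4: a_4 + q1*a_3 + q2*a_2 + q3*a_1 + q4*a_0 = 0, i.e. -175/93312 + (5/648)*q1 + (-5/162)*q2 + (7/54)*q3 + (29/90)*q4 = 0.
  z^5: a_5 + q1*a_4 + q2*a_3 + q3*a_2 + q4*a_1 = 0, i.e. 95/279936 + (-175/93312)*q1 + (5/648)*q2 + (-5/162)*q3 + (7/54)*q4 = 0.
  z^6: a_6 + q1*a_5 + q2*a_4 + q3*a_3 + q4*a_2 = 0, i.e. 235/6718464 + (95/279936)*q1 + (-175/93312)*q2 + (5/648)*q3 + (-5/162)*q4 = 0.
  z^7: a_7 + q1*a_6 + q2*a_5 + q3*a_4 + q4*a_3 = 0, i.e. -3005/31352832 + (235/6718464)*q1 + (95/279936)*q2 + (-175/93312)*q3 + (5/648)*q4 = 0.
Solving this linear system: q1 = 28598/27013, q2 = 7629295/23987544, q3 = 3858151/143925264, q4 = 773995/5181309504.
The numerator is Q*f truncated at degree 3: P0 = a_0 = 29/90; P1 = a_1 + q1*a_0 = 3433481/7293510; P2 = a_2 + q1*a_1 + q2*a_0 = 270535661/1295327376; P3 = a_3 + q1*a_2 + q2*a_1 + q3*a_0 = 322634729/12953273760.

The Pade approximant has numerator coefficients [29/90, 3433481/7293510, 270535661/1295327376, 322634729/12953273760]; denominator coefficients [1, 28598/27013, 7629295/23987544, 3858151/143925264, 773995/5181309504].


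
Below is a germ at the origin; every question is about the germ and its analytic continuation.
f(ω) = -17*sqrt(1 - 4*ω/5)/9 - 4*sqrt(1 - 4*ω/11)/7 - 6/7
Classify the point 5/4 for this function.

The term (-17/9)*sqrt(1 - ω/(5/4)) has argument 1 - 5/4/(5/4) = 0 at 5/4: a square-root (algebraic, two-sheeted) branch point; the remaining terms are analytic or single-valued there.

The point is an algebraic (square-root) branch point.


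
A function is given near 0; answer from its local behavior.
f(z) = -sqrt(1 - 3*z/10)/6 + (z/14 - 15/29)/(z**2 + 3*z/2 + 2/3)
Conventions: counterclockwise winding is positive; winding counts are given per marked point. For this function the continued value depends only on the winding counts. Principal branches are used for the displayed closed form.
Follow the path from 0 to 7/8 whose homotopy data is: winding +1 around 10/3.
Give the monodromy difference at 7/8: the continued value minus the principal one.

The rational part is single-valued and drops out of the difference; each branch term changes only by its own monodromy.
(-1/6)*sqrt(1 - z/(10/3)): winding +1 is odd, the square root flips sign, contributing -2*(-1/6)*sqrt(1 - (7/8)/(10/3)) = -2*(-1/6)*sqrt(59/80) = (1/60)*sqrt(295).
Summing the contributions at z = 7/8 gives (1/60)*sqrt(295).

Continued minus principal equals (1/60)*sqrt(295).


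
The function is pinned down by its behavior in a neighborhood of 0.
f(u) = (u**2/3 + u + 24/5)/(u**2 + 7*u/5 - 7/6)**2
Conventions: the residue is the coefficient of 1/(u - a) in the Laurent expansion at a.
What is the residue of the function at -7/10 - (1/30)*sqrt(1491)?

The factor u**2 + 7*u/5 - 7/6 splits as (u - a)(u - a') with a = -7/10 - (1/30)*sqrt(1491), a' = -7/10 + (1/30)*sqrt(1491). At the order-2 pole a set g(u) = (u - a)^2*f(u) = [u**2/3 + u + 24/5] / (u - a')^2.
Order-2 pole: residue = g'(a); g'(-7/10 - (1/30)*sqrt(1491)) = (8350/741027)*sqrt(1491), so the residue is (8350/741027)*sqrt(1491).

The residue is (8350/741027)*sqrt(1491).


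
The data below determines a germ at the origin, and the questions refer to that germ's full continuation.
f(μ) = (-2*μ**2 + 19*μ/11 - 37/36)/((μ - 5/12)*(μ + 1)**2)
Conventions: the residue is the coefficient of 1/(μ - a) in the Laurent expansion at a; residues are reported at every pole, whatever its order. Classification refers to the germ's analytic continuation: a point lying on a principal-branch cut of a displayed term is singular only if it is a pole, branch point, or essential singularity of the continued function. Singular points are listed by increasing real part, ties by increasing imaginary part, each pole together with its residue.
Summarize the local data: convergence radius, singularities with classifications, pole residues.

Radius of convergence at 0: 5/12.
At -1: a pole of order 2; residue -5320/3179.
At 5/12: a pole of order 1; residue -1038/3179.

Denominator factor (μ - 5/12): pole of order 1 at 5/12, modulus 5/12.
Denominator factor (μ + 1)^2: pole of order 2 at -1, modulus 1.
The radius of convergence is the smallest modulus among the singular points: 5/12.
At the order-2 pole -1 set g(μ) = (μ - (-1))^2*f(μ) = (-2*μ**2 + 19*μ/11 - 37/36)/(μ - 5/12).
Order-2 pole: residue = g'(a); g'(-1) = -5320/3179, so the residue is -5320/3179.
At the order-1 pole 5/12 set g(μ) = (μ - (5/12))*f(μ) = (-2*μ**2 + 19*μ/11 - 37/36)/(μ + 1)**2.
Simple pole: residue = g(a) at a = 5/12, which is -1038/3179.
List the singular points by increasing real part (a conjugate pair: the negative imaginary part first).


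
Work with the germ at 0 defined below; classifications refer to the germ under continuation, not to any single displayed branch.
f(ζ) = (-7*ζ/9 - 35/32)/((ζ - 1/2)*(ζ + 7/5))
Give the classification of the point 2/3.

The point is a regular point.

Denominator factors: ζ + 7/5 = 31/15 at ζ = 2/3; ζ - 1/2 = 1/6 at ζ = 2/3 — none vanishes.
So the germ continues analytically to 2/3.


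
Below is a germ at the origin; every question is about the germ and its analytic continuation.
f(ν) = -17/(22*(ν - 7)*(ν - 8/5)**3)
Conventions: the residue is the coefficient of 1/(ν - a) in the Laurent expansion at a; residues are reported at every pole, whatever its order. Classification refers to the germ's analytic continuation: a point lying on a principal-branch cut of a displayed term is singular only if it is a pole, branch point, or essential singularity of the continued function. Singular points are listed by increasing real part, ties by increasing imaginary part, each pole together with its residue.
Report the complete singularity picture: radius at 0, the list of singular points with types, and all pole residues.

Radius of convergence at 0: 8/5.
At 8/5: a pole of order 3; residue 2125/433026.
At 7: a pole of order 1; residue -2125/433026.

Denominator factor (ν - 8/5)^3: pole of order 3 at 8/5, modulus 8/5.
Denominator factor (ν - 7): pole of order 1 at 7, modulus 7.
The radius of convergence is the smallest modulus among the singular points: 8/5.
At the order-3 pole 8/5 set g(ν) = (ν - (8/5))^3*f(ν) = -17/(22*(ν - 7)).
Order-3 pole: residue = g''(a)/2; g''(8/5) = 2125/216513, so the residue is 2125/433026.
At the order-1 pole 7 set g(ν) = (ν - (7))*f(ν) = -17/(22*(ν - 8/5)**3).
Simple pole: residue = g(a) at a = 7, which is -2125/433026.
List the singular points by increasing real part (a conjugate pair: the negative imaginary part first).


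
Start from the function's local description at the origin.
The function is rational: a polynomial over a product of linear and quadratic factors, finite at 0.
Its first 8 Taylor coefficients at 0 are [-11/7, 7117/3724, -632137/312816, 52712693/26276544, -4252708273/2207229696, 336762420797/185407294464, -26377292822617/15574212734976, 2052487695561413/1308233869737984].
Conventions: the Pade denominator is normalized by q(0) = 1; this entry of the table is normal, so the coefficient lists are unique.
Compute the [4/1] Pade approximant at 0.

The Pade approximant has numerator coefficients [-11/7, 18938987375/44073522102, -4829646514/22036761051, 2226763000/22036761051, -783820576/22036761051]; denominator coefficients [1, 30614765527/32475226812].

Taylor coefficients needed (read off): a_0 = -11/7, a_1 = 7117/3724, a_2 = -632137/312816, a_3 = 52712693/26276544, a_4 = -4252708273/2207229696, a_5 = 336762420797/185407294464.
Write the denominator as Q(ε) = 1 + q1*ε. Requiring Q*f - P = O(ε^6) with deg P <= 4 kills the coefficients of ε^5..ε^5 in Q*f:
  ε^5: a_5 + q1*a_4 = 0, i.e. 336762420797/185407294464 + (-4252708273/2207229696)*q1 = 0.
Solving this linear system: q1 = 30614765527/32475226812.
The numerator is Q*f truncated at degree 4: P0 = a_0 = -11/7; P1 = a_1 + q1*a_0 = 18938987375/44073522102; P2 = a_2 + q1*a_1 = -4829646514/22036761051; P3 = a_3 + q1*a_2 = 2226763000/22036761051; P4 = a_4 + q1*a_3 = -783820576/22036761051.


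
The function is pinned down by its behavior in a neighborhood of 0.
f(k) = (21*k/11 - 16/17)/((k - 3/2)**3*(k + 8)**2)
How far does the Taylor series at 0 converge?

The radius of convergence is 3/2.

Denominator factor (k + 8)^2: pole of order 2 at -8, modulus 8.
Denominator factor (k - 3/2)^3: pole of order 3 at 3/2, modulus 3/2.
The radius of convergence is the smallest modulus among the singular points: 3/2.
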